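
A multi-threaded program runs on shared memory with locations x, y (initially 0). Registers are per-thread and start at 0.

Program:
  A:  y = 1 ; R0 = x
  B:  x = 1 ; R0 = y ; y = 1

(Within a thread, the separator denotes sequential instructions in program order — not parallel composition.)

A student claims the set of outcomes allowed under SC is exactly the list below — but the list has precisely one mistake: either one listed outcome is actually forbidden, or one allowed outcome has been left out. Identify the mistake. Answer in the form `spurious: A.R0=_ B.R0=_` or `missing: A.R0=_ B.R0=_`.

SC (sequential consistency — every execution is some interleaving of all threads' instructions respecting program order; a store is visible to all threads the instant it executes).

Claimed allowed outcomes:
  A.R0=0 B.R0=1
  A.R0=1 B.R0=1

outcome vector order: (A.R0,B.R0)
[SC] allowed = {01; 10; 11}
SC∖claimed = {10}

missing: A.R0=1 B.R0=0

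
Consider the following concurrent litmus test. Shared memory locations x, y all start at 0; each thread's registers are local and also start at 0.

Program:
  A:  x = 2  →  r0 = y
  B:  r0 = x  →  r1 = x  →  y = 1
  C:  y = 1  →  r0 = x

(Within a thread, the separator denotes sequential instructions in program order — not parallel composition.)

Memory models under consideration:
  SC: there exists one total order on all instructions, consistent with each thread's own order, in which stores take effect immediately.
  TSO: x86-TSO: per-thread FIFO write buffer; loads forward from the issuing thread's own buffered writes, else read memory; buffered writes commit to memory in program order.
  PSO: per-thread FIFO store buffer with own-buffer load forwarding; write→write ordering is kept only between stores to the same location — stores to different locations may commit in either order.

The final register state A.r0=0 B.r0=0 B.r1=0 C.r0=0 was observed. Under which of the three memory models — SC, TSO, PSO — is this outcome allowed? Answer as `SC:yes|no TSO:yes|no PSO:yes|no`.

SC:no TSO:yes PSO:yes

outcome vector order: (A.r0,B.r0,B.r1,C.r0)
SC (9): <0 0 0 2>; <0 0 2 2>; <0 2 2 2>; <1 0 0 0>; <1 0 0 2>; <1 0 2 0>; <1 0 2 2>; <1 2 2 0>; <1 2 2 2>
TSO (12): <0 0 0 0>; <0 0 0 2>; <0 0 2 0>; <0 0 2 2>; <0 2 2 0>; <0 2 2 2>; <1 0 0 0>; <1 0 0 2>; <1 0 2 0>; <1 0 2 2>; <1 2 2 0>; <1 2 2 2>
PSO (12): <0 0 0 0>; <0 0 0 2>; <0 0 2 0>; <0 0 2 2>; <0 2 2 0>; <0 2 2 2>; <1 0 0 0>; <1 0 0 2>; <1 0 2 0>; <1 0 2 2>; <1 2 2 0>; <1 2 2 2>
target <0 0 0 0> ∈ {TSO,PSO}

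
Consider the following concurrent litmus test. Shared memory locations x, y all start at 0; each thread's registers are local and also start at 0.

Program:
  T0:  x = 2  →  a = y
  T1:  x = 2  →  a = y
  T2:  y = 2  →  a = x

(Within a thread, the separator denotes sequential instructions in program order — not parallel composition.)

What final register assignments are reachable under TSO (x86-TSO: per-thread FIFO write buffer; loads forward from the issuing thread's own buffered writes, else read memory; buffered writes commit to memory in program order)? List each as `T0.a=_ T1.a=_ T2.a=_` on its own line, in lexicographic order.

outcome vector order: (T0.a,T1.a,T2.a)
|TSO outcomes| = 8

T0.a=0 T1.a=0 T2.a=0
T0.a=0 T1.a=0 T2.a=2
T0.a=0 T1.a=2 T2.a=0
T0.a=0 T1.a=2 T2.a=2
T0.a=2 T1.a=0 T2.a=0
T0.a=2 T1.a=0 T2.a=2
T0.a=2 T1.a=2 T2.a=0
T0.a=2 T1.a=2 T2.a=2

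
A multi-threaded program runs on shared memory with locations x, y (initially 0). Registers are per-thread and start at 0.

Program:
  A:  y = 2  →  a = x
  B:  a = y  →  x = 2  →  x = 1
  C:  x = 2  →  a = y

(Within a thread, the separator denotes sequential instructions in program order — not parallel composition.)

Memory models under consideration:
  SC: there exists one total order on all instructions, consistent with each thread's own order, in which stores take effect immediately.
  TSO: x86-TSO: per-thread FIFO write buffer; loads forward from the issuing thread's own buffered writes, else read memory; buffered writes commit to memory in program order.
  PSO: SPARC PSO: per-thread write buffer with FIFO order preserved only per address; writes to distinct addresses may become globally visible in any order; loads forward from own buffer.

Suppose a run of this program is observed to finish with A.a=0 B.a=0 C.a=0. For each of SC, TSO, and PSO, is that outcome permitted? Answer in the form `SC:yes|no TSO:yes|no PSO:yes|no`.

outcome vector order: (A.a,B.a,C.a)
under SC → (0,0,2) (0,2,2) (1,0,0) (1,0,2) (1,2,0) (1,2,2) (2,0,0) (2,0,2) (2,2,0) (2,2,2)
under TSO → (0,0,0) (0,0,2) (0,2,0) (0,2,2) (1,0,0) (1,0,2) (1,2,0) (1,2,2) (2,0,0) (2,0,2) (2,2,0) (2,2,2)
under PSO → (0,0,0) (0,0,2) (0,2,0) (0,2,2) (1,0,0) (1,0,2) (1,2,0) (1,2,2) (2,0,0) (2,0,2) (2,2,0) (2,2,2)
target (0,0,0) ∈ {TSO,PSO}

SC:no TSO:yes PSO:yes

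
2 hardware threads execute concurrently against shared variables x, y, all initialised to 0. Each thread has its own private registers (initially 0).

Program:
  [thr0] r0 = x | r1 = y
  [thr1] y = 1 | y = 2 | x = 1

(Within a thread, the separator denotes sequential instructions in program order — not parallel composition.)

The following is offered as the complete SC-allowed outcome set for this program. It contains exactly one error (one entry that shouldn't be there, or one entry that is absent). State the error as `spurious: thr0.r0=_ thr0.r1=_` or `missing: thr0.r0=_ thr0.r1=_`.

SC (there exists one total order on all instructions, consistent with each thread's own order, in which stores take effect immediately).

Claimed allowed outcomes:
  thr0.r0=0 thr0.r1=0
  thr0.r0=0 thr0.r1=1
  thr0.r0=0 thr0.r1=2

outcome vector order: (thr0.r0,thr0.r1)
[SC] allowed = {00, 01, 02, 12}
SC∖claimed = {12}

missing: thr0.r0=1 thr0.r1=2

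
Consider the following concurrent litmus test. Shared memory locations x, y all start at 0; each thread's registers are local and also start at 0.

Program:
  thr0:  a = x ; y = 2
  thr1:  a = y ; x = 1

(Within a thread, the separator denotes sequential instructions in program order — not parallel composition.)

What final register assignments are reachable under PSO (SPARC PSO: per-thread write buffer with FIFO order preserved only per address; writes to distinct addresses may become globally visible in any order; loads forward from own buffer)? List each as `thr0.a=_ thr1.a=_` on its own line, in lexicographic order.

outcome vector order: (thr0.a,thr1.a)
|PSO outcomes| = 3

thr0.a=0 thr1.a=0
thr0.a=0 thr1.a=2
thr0.a=1 thr1.a=0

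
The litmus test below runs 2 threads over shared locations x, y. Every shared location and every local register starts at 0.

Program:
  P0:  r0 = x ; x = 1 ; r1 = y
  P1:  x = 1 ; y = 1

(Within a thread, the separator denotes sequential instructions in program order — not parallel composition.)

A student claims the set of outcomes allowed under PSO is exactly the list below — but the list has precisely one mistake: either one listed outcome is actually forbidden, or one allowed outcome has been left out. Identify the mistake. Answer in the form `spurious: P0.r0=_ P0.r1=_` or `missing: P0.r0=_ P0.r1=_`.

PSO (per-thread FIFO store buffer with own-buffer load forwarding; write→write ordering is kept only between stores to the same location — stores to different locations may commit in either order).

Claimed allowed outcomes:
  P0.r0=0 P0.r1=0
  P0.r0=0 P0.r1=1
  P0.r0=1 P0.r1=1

outcome vector order: (P0.r0,P0.r1)
[PSO] allowed = {<0 0>, <0 1>, <1 0>, <1 1>}
PSO∖claimed = {<1 0>}

missing: P0.r0=1 P0.r1=0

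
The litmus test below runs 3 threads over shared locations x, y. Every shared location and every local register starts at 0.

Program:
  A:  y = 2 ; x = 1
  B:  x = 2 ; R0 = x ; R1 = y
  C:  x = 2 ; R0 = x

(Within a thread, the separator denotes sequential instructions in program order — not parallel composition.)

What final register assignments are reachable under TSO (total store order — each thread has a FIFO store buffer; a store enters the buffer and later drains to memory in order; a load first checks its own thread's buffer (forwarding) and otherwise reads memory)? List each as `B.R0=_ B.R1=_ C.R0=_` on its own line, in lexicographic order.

outcome vector order: (B.R0,B.R1,C.R0)
|TSO outcomes| = 6

B.R0=1 B.R1=2 C.R0=1
B.R0=1 B.R1=2 C.R0=2
B.R0=2 B.R1=0 C.R0=1
B.R0=2 B.R1=0 C.R0=2
B.R0=2 B.R1=2 C.R0=1
B.R0=2 B.R1=2 C.R0=2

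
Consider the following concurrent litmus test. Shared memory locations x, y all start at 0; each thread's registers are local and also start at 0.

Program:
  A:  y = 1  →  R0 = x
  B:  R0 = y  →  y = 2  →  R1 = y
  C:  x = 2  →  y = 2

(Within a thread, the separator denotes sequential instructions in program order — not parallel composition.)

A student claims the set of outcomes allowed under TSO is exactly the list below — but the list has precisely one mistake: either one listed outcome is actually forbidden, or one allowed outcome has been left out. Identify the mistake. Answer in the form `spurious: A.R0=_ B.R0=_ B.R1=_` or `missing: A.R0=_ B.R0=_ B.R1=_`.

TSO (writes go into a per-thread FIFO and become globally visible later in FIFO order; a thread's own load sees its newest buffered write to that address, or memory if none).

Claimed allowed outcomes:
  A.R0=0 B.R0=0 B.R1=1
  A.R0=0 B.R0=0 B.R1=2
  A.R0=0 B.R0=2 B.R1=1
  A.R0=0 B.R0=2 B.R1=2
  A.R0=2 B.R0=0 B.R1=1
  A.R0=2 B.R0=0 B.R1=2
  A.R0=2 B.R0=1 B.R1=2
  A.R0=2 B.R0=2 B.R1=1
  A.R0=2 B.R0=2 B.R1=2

outcome vector order: (A.R0,B.R0,B.R1)
[TSO] allowed = {001 002 012 021 022 201 202 212 221 222}
TSO∖claimed = {012}

missing: A.R0=0 B.R0=1 B.R1=2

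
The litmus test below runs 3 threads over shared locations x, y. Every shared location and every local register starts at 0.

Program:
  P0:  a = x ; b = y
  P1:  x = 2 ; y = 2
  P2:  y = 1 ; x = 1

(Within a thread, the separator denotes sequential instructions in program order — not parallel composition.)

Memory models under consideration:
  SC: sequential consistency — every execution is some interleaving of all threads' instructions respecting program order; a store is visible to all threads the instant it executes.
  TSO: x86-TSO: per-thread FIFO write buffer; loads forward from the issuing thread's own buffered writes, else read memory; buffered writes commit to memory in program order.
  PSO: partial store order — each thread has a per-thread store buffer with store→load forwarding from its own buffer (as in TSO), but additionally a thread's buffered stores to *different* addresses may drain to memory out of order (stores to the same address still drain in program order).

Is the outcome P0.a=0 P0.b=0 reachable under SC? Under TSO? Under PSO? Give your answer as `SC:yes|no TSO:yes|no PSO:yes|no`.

outcome vector order: (P0.a,P0.b)
SC: 8 outcomes — {0/0; 0/1; 0/2; 1/1; 1/2; 2/0; 2/1; 2/2}
TSO: 8 outcomes — {0/0; 0/1; 0/2; 1/1; 1/2; 2/0; 2/1; 2/2}
PSO: 9 outcomes — {0/0; 0/1; 0/2; 1/0; 1/1; 1/2; 2/0; 2/1; 2/2}
target 0/0 ∈ {SC,TSO,PSO}

SC:yes TSO:yes PSO:yes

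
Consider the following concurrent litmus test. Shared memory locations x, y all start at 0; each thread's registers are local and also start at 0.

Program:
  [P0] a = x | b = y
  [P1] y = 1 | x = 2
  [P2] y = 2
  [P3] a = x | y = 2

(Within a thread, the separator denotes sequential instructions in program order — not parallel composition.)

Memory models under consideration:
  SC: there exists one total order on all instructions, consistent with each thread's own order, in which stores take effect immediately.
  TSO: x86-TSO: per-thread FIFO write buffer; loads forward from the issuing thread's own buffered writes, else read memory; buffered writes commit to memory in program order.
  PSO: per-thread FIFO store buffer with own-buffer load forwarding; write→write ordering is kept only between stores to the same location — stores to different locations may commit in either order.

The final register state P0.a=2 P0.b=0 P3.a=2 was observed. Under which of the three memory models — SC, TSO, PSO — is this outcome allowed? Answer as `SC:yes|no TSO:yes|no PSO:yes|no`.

SC:no TSO:no PSO:yes

outcome vector order: (P0.a,P0.b,P3.a)
SC (10): (0,0,0), (0,0,2), (0,1,0), (0,1,2), (0,2,0), (0,2,2), (2,1,0), (2,1,2), (2,2,0), (2,2,2)
TSO (10): (0,0,0), (0,0,2), (0,1,0), (0,1,2), (0,2,0), (0,2,2), (2,1,0), (2,1,2), (2,2,0), (2,2,2)
PSO (12): (0,0,0), (0,0,2), (0,1,0), (0,1,2), (0,2,0), (0,2,2), (2,0,0), (2,0,2), (2,1,0), (2,1,2), (2,2,0), (2,2,2)
target (2,0,2) ∈ {PSO}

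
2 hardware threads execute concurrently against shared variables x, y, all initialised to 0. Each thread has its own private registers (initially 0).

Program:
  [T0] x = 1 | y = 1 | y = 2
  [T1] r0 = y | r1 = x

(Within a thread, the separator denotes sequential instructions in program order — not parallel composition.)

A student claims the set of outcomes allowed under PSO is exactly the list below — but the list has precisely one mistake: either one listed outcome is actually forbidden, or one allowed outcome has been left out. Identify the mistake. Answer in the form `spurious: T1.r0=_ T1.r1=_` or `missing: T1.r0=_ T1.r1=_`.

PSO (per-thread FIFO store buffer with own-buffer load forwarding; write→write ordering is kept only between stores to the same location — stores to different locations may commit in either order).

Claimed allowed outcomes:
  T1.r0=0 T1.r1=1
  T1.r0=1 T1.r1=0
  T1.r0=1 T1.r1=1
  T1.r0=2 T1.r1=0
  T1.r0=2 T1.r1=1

outcome vector order: (T1.r0,T1.r1)
PSO (6): <0 0> <0 1> <1 0> <1 1> <2 0> <2 1>
PSO∖claimed = {<0 0>}

missing: T1.r0=0 T1.r1=0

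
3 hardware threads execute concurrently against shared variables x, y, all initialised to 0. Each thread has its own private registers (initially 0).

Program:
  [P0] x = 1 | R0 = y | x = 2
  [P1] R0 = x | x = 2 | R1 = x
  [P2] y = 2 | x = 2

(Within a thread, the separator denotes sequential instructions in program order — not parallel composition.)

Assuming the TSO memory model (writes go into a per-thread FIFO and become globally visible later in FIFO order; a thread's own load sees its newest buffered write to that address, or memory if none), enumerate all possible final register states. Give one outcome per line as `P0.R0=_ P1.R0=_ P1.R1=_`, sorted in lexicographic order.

P0.R0=0 P1.R0=0 P1.R1=1
P0.R0=0 P1.R0=0 P1.R1=2
P0.R0=0 P1.R0=1 P1.R1=2
P0.R0=0 P1.R0=2 P1.R1=1
P0.R0=0 P1.R0=2 P1.R1=2
P0.R0=2 P1.R0=0 P1.R1=1
P0.R0=2 P1.R0=0 P1.R1=2
P0.R0=2 P1.R0=1 P1.R1=2
P0.R0=2 P1.R0=2 P1.R1=1
P0.R0=2 P1.R0=2 P1.R1=2

outcome vector order: (P0.R0,P1.R0,P1.R1)
|TSO outcomes| = 10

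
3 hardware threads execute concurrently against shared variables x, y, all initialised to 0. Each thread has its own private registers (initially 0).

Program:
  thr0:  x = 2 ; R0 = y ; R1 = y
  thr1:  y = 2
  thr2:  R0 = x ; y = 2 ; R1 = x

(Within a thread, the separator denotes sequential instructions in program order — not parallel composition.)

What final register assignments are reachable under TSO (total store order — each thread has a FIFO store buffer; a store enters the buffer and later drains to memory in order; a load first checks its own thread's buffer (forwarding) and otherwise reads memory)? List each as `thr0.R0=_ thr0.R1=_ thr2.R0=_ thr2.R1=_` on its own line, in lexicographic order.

thr0.R0=0 thr0.R1=0 thr2.R0=0 thr2.R1=0
thr0.R0=0 thr0.R1=0 thr2.R0=0 thr2.R1=2
thr0.R0=0 thr0.R1=0 thr2.R0=2 thr2.R1=2
thr0.R0=0 thr0.R1=2 thr2.R0=0 thr2.R1=0
thr0.R0=0 thr0.R1=2 thr2.R0=0 thr2.R1=2
thr0.R0=0 thr0.R1=2 thr2.R0=2 thr2.R1=2
thr0.R0=2 thr0.R1=2 thr2.R0=0 thr2.R1=0
thr0.R0=2 thr0.R1=2 thr2.R0=0 thr2.R1=2
thr0.R0=2 thr0.R1=2 thr2.R0=2 thr2.R1=2

outcome vector order: (thr0.R0,thr0.R1,thr2.R0,thr2.R1)
|TSO outcomes| = 9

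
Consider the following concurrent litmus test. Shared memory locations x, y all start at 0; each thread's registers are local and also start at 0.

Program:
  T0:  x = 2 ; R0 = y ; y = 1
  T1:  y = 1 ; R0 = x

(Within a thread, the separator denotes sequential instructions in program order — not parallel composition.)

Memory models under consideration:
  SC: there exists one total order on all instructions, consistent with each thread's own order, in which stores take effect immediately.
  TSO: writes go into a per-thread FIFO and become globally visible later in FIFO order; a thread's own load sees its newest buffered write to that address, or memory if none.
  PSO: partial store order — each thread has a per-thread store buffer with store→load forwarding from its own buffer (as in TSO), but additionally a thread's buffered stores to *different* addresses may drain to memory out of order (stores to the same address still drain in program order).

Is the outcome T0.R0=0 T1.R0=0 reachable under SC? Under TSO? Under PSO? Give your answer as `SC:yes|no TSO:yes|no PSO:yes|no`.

SC:no TSO:yes PSO:yes

outcome vector order: (T0.R0,T1.R0)
[SC] allowed = {02; 10; 12}
[TSO] allowed = {00; 02; 10; 12}
[PSO] allowed = {00; 02; 10; 12}
target 00 ∈ {TSO,PSO}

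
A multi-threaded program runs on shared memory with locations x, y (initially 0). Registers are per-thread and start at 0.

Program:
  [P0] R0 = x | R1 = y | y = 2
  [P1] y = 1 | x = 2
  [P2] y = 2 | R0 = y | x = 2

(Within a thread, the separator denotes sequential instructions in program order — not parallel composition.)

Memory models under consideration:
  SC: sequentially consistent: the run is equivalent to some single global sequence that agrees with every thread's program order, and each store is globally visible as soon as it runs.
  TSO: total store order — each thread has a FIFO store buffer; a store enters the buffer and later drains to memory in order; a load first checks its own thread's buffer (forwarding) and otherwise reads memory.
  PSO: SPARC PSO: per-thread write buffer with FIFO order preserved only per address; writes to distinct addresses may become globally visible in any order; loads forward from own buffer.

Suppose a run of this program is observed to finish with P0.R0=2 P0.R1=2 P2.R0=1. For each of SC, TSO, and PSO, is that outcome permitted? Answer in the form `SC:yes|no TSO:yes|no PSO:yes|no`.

outcome vector order: (P0.R0,P0.R1,P2.R0)
SC (9): (0,0,1), (0,0,2), (0,1,1), (0,1,2), (0,2,1), (0,2,2), (2,1,1), (2,1,2), (2,2,2)
TSO (9): (0,0,1), (0,0,2), (0,1,1), (0,1,2), (0,2,1), (0,2,2), (2,1,1), (2,1,2), (2,2,2)
PSO (12): (0,0,1), (0,0,2), (0,1,1), (0,1,2), (0,2,1), (0,2,2), (2,0,1), (2,0,2), (2,1,1), (2,1,2), (2,2,1), (2,2,2)
target (2,2,1) ∈ {PSO}

SC:no TSO:no PSO:yes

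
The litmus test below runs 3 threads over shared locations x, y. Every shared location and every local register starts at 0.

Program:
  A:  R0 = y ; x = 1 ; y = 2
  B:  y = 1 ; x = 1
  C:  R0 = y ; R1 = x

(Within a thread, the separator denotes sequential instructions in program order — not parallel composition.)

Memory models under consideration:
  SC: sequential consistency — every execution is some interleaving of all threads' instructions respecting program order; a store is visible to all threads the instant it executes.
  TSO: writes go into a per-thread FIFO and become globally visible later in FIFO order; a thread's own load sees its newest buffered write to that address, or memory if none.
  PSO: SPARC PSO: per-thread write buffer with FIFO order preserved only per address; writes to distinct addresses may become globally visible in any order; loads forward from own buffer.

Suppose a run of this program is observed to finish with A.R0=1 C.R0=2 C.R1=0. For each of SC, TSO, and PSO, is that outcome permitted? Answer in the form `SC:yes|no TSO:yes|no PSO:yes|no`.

SC:no TSO:no PSO:yes

outcome vector order: (A.R0,C.R0,C.R1)
SC (10): (0,0,0) (0,0,1) (0,1,0) (0,1,1) (0,2,1) (1,0,0) (1,0,1) (1,1,0) (1,1,1) (1,2,1)
TSO (10): (0,0,0) (0,0,1) (0,1,0) (0,1,1) (0,2,1) (1,0,0) (1,0,1) (1,1,0) (1,1,1) (1,2,1)
PSO (12): (0,0,0) (0,0,1) (0,1,0) (0,1,1) (0,2,0) (0,2,1) (1,0,0) (1,0,1) (1,1,0) (1,1,1) (1,2,0) (1,2,1)
target (1,2,0) ∈ {PSO}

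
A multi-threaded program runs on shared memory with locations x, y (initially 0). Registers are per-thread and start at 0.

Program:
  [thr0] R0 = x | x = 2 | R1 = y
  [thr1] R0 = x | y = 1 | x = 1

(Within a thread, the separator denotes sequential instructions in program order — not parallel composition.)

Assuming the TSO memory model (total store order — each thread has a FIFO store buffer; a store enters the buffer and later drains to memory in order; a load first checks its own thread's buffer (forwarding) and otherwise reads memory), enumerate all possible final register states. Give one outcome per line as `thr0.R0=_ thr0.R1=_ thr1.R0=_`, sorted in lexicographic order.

outcome vector order: (thr0.R0,thr0.R1,thr1.R0)
|TSO outcomes| = 5

thr0.R0=0 thr0.R1=0 thr1.R0=0
thr0.R0=0 thr0.R1=0 thr1.R0=2
thr0.R0=0 thr0.R1=1 thr1.R0=0
thr0.R0=0 thr0.R1=1 thr1.R0=2
thr0.R0=1 thr0.R1=1 thr1.R0=0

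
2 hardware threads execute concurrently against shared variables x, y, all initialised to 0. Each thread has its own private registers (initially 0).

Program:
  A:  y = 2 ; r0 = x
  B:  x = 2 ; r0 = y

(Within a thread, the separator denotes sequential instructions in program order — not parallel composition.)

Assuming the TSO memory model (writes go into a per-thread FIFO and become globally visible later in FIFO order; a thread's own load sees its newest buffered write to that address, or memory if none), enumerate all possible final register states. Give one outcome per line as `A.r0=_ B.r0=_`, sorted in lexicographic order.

A.r0=0 B.r0=0
A.r0=0 B.r0=2
A.r0=2 B.r0=0
A.r0=2 B.r0=2

outcome vector order: (A.r0,B.r0)
|TSO outcomes| = 4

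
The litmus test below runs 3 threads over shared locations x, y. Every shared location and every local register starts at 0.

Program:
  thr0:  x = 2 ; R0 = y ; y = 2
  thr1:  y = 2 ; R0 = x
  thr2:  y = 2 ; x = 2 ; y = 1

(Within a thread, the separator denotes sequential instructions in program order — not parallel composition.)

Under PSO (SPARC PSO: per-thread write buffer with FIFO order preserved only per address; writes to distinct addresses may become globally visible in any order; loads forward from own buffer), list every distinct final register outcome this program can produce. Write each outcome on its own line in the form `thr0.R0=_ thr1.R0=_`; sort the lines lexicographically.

outcome vector order: (thr0.R0,thr1.R0)
|PSO outcomes| = 6

thr0.R0=0 thr1.R0=0
thr0.R0=0 thr1.R0=2
thr0.R0=1 thr1.R0=0
thr0.R0=1 thr1.R0=2
thr0.R0=2 thr1.R0=0
thr0.R0=2 thr1.R0=2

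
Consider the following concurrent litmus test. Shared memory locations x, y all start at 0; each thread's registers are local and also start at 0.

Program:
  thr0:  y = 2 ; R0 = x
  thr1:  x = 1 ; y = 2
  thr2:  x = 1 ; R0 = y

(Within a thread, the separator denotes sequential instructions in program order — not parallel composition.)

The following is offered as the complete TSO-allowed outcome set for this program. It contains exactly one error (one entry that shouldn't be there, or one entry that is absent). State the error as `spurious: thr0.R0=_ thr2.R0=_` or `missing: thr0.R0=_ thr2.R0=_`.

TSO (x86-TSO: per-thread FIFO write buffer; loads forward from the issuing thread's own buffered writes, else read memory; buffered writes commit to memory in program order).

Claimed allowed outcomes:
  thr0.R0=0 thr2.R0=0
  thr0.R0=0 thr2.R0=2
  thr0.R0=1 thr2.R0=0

outcome vector order: (thr0.R0,thr2.R0)
[TSO] allowed = {<0 0>; <0 2>; <1 0>; <1 2>}
TSO∖claimed = {<1 2>}

missing: thr0.R0=1 thr2.R0=2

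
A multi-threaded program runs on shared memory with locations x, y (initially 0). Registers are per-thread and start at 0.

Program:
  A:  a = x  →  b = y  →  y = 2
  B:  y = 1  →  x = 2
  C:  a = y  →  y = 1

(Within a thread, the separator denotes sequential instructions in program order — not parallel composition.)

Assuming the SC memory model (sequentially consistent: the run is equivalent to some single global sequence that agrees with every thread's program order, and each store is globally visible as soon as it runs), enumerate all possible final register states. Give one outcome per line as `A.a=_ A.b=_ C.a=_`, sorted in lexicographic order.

A.a=0 A.b=0 C.a=0
A.a=0 A.b=0 C.a=1
A.a=0 A.b=0 C.a=2
A.a=0 A.b=1 C.a=0
A.a=0 A.b=1 C.a=1
A.a=0 A.b=1 C.a=2
A.a=2 A.b=1 C.a=0
A.a=2 A.b=1 C.a=1
A.a=2 A.b=1 C.a=2

outcome vector order: (A.a,A.b,C.a)
|SC outcomes| = 9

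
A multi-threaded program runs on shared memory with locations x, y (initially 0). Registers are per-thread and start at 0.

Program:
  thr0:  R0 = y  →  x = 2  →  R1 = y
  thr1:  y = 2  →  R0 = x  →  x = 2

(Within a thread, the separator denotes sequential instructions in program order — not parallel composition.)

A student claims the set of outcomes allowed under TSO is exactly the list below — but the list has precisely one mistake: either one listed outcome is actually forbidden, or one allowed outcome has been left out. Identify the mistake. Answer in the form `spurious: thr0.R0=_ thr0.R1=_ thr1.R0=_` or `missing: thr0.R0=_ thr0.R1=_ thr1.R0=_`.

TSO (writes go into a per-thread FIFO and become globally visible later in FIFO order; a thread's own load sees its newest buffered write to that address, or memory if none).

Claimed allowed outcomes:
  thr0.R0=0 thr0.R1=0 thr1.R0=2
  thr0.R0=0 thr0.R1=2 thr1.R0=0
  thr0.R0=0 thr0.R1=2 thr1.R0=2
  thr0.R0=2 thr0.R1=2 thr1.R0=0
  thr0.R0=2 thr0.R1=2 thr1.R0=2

outcome vector order: (thr0.R0,thr0.R1,thr1.R0)
under TSO → (0,0,0); (0,0,2); (0,2,0); (0,2,2); (2,2,0); (2,2,2)
TSO∖claimed = {(0,0,0)}

missing: thr0.R0=0 thr0.R1=0 thr1.R0=0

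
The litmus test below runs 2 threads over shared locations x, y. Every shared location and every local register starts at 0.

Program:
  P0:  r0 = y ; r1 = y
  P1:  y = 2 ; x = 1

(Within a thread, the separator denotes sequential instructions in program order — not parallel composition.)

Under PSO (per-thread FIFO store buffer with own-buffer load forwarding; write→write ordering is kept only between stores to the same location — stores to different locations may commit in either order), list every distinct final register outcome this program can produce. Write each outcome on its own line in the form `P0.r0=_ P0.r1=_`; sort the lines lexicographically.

P0.r0=0 P0.r1=0
P0.r0=0 P0.r1=2
P0.r0=2 P0.r1=2

outcome vector order: (P0.r0,P0.r1)
|PSO outcomes| = 3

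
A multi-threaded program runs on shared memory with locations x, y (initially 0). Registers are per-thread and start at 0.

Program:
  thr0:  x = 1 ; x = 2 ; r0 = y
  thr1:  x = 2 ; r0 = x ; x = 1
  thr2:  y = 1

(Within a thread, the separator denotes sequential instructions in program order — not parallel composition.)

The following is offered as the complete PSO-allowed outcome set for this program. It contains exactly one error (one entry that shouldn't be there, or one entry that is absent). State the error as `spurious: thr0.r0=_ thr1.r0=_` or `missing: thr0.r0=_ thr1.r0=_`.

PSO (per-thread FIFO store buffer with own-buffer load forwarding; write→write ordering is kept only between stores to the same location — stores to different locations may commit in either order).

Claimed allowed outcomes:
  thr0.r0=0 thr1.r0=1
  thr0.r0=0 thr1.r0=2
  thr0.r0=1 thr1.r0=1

missing: thr0.r0=1 thr1.r0=2

outcome vector order: (thr0.r0,thr1.r0)
PSO: 4 outcomes — {<0 1>, <0 2>, <1 1>, <1 2>}
PSO∖claimed = {<1 2>}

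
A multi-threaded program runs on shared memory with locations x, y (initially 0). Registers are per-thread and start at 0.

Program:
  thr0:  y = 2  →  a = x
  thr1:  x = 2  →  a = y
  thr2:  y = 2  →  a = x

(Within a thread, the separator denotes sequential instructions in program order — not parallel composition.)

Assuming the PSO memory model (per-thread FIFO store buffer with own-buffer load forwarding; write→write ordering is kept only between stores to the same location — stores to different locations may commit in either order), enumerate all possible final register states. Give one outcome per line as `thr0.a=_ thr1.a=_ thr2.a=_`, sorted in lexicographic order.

outcome vector order: (thr0.a,thr1.a,thr2.a)
|PSO outcomes| = 8

thr0.a=0 thr1.a=0 thr2.a=0
thr0.a=0 thr1.a=0 thr2.a=2
thr0.a=0 thr1.a=2 thr2.a=0
thr0.a=0 thr1.a=2 thr2.a=2
thr0.a=2 thr1.a=0 thr2.a=0
thr0.a=2 thr1.a=0 thr2.a=2
thr0.a=2 thr1.a=2 thr2.a=0
thr0.a=2 thr1.a=2 thr2.a=2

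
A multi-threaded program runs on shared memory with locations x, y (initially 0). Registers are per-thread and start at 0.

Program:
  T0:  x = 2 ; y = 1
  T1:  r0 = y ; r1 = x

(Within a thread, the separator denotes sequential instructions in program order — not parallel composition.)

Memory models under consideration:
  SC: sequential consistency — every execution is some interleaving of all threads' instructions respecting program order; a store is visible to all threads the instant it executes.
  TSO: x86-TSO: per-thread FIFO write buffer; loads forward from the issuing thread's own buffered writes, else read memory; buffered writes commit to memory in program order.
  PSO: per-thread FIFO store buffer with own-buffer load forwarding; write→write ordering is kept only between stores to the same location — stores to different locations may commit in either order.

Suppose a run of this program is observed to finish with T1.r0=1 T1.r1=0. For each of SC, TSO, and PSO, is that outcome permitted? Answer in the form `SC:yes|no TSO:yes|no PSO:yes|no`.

SC:no TSO:no PSO:yes

outcome vector order: (T1.r0,T1.r1)
SC (3): 0/0 0/2 1/2
TSO (3): 0/0 0/2 1/2
PSO (4): 0/0 0/2 1/0 1/2
target 1/0 ∈ {PSO}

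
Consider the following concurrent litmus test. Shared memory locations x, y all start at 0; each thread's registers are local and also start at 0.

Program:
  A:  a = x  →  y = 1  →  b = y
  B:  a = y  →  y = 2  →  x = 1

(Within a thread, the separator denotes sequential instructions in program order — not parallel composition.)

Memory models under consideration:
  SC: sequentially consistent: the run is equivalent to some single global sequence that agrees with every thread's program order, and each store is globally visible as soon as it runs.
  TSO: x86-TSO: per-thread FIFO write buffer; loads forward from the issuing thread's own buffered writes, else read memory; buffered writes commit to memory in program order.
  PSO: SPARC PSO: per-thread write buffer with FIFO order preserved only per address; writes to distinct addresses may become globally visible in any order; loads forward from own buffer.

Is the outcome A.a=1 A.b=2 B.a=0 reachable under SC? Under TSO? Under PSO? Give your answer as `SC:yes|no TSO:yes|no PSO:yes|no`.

SC:no TSO:no PSO:yes

outcome vector order: (A.a,A.b,B.a)
[SC] allowed = {0/1/0 0/1/1 0/2/0 0/2/1 1/1/0}
[TSO] allowed = {0/1/0 0/1/1 0/2/0 0/2/1 1/1/0}
[PSO] allowed = {0/1/0 0/1/1 0/2/0 0/2/1 1/1/0 1/2/0}
target 1/2/0 ∈ {PSO}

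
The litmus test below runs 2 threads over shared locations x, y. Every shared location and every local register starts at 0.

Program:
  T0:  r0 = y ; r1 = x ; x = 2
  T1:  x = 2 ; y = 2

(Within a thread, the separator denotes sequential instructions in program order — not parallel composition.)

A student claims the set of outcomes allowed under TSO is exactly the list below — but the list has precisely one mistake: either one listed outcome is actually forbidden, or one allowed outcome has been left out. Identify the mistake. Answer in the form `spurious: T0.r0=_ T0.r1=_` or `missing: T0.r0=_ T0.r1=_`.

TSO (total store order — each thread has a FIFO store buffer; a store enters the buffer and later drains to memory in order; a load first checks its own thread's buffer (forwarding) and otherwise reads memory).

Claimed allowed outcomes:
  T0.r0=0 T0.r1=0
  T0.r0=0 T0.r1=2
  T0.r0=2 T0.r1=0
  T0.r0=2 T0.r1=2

spurious: T0.r0=2 T0.r1=0

outcome vector order: (T0.r0,T0.r1)
TSO (3): <0 0> <0 2> <2 2>
claimed∖TSO = {<2 0>}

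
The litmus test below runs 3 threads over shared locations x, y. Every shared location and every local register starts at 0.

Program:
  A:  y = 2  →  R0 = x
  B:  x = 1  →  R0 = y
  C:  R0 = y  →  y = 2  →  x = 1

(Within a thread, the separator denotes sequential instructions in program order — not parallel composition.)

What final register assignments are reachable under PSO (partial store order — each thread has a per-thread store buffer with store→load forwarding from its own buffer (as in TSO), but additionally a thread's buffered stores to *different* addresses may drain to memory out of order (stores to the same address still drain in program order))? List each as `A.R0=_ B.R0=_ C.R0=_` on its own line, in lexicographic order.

A.R0=0 B.R0=0 C.R0=0
A.R0=0 B.R0=0 C.R0=2
A.R0=0 B.R0=2 C.R0=0
A.R0=0 B.R0=2 C.R0=2
A.R0=1 B.R0=0 C.R0=0
A.R0=1 B.R0=0 C.R0=2
A.R0=1 B.R0=2 C.R0=0
A.R0=1 B.R0=2 C.R0=2

outcome vector order: (A.R0,B.R0,C.R0)
|PSO outcomes| = 8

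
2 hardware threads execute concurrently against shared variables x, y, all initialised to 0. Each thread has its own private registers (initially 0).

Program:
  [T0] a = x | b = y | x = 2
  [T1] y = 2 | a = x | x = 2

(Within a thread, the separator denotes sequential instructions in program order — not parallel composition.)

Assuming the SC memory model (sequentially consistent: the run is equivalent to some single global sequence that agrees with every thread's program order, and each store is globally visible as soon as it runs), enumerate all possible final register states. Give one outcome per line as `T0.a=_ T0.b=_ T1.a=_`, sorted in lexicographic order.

outcome vector order: (T0.a,T0.b,T1.a)
|SC outcomes| = 5

T0.a=0 T0.b=0 T1.a=0
T0.a=0 T0.b=0 T1.a=2
T0.a=0 T0.b=2 T1.a=0
T0.a=0 T0.b=2 T1.a=2
T0.a=2 T0.b=2 T1.a=0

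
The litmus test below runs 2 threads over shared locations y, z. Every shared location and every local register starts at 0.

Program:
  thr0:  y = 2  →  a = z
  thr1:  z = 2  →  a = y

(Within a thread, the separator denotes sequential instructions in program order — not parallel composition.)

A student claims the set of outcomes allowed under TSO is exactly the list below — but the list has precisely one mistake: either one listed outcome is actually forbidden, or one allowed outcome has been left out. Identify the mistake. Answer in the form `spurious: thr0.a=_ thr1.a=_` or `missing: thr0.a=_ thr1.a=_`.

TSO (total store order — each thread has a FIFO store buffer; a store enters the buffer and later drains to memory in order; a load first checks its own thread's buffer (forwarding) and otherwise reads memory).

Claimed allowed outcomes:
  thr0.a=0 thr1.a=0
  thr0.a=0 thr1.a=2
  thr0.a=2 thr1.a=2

missing: thr0.a=2 thr1.a=0

outcome vector order: (thr0.a,thr1.a)
TSO: 4 outcomes — {<0 0>, <0 2>, <2 0>, <2 2>}
TSO∖claimed = {<2 0>}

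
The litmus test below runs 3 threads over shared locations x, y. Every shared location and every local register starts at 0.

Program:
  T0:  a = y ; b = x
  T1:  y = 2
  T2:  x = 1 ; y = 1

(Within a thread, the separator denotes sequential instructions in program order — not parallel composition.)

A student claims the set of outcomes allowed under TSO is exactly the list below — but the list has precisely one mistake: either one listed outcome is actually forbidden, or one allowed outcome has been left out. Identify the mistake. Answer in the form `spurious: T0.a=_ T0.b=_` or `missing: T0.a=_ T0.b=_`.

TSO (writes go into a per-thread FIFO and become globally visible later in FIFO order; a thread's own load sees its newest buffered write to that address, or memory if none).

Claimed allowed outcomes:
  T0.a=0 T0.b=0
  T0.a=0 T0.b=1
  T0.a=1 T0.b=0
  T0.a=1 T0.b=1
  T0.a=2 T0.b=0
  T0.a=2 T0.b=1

outcome vector order: (T0.a,T0.b)
[TSO] allowed = {00; 01; 11; 20; 21}
claimed∖TSO = {10}

spurious: T0.a=1 T0.b=0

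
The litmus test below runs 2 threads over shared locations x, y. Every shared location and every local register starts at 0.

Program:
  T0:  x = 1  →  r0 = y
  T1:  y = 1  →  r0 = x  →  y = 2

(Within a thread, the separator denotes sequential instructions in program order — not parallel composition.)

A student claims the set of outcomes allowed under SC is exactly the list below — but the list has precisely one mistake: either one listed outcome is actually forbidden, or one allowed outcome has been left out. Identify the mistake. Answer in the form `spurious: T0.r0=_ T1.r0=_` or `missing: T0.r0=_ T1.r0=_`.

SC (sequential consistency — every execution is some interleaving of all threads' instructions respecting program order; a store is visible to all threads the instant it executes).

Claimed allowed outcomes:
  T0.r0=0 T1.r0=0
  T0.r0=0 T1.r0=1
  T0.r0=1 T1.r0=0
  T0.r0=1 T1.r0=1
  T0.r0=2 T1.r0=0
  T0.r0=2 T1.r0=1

outcome vector order: (T0.r0,T1.r0)
SC: 5 outcomes — {(0,1) (1,0) (1,1) (2,0) (2,1)}
claimed∖SC = {(0,0)}

spurious: T0.r0=0 T1.r0=0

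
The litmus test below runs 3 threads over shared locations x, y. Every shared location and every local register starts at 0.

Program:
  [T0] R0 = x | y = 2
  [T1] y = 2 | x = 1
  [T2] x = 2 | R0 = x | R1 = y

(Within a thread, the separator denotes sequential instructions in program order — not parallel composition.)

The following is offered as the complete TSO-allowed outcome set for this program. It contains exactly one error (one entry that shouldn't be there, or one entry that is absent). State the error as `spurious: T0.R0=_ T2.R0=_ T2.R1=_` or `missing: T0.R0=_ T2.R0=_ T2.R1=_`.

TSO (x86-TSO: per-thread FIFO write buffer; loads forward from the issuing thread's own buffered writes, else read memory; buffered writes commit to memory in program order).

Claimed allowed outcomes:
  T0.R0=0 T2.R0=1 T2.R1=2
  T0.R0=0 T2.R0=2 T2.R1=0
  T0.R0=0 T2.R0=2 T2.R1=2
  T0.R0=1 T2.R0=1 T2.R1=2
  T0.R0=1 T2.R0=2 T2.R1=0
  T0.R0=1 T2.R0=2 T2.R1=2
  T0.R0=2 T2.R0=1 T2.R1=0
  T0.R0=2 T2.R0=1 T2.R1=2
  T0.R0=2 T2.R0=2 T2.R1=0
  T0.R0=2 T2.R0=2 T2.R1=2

spurious: T0.R0=2 T2.R0=1 T2.R1=0

outcome vector order: (T0.R0,T2.R0,T2.R1)
under TSO → (0,1,2); (0,2,0); (0,2,2); (1,1,2); (1,2,0); (1,2,2); (2,1,2); (2,2,0); (2,2,2)
claimed∖TSO = {(2,1,0)}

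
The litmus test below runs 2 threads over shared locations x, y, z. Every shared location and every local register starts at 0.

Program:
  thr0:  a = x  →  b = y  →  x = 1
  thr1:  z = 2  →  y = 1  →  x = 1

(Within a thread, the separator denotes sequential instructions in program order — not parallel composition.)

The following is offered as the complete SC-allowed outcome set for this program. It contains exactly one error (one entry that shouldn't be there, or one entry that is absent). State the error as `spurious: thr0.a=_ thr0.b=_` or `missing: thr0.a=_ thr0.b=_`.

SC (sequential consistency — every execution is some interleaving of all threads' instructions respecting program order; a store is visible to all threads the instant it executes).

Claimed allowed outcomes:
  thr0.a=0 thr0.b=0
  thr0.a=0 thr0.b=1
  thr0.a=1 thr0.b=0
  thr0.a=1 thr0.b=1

outcome vector order: (thr0.a,thr0.b)
SC: 3 outcomes — {00; 01; 11}
claimed∖SC = {10}

spurious: thr0.a=1 thr0.b=0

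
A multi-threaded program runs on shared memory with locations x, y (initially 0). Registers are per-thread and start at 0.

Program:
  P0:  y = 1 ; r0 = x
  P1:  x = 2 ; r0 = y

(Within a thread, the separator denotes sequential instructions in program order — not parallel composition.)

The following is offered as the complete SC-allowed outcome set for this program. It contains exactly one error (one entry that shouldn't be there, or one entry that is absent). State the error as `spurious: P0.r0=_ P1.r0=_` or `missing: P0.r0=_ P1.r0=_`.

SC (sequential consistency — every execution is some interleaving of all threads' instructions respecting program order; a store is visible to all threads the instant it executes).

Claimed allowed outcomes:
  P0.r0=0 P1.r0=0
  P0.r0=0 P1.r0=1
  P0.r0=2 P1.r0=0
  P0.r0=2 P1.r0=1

spurious: P0.r0=0 P1.r0=0

outcome vector order: (P0.r0,P1.r0)
SC (3): (0,1); (2,0); (2,1)
claimed∖SC = {(0,0)}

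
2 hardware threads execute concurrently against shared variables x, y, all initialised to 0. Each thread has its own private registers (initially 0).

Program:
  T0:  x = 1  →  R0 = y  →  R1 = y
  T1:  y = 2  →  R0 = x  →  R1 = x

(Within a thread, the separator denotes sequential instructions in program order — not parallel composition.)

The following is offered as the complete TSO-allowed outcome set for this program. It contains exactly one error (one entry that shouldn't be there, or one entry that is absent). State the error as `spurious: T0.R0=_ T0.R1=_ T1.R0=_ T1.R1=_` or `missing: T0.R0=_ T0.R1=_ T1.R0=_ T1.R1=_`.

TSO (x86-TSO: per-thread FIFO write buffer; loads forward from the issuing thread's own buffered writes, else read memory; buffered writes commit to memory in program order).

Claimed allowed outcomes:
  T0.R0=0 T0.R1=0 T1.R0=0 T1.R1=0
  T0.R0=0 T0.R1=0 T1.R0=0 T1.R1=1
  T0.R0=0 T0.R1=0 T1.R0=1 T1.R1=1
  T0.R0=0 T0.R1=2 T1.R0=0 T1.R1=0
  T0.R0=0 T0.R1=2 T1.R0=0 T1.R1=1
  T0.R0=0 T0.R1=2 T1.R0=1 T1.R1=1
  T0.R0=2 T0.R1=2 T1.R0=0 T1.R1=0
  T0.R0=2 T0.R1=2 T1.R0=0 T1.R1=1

outcome vector order: (T0.R0,T0.R1,T1.R0,T1.R1)
under TSO → <0 0 0 0>; <0 0 0 1>; <0 0 1 1>; <0 2 0 0>; <0 2 0 1>; <0 2 1 1>; <2 2 0 0>; <2 2 0 1>; <2 2 1 1>
TSO∖claimed = {<2 2 1 1>}

missing: T0.R0=2 T0.R1=2 T1.R0=1 T1.R1=1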